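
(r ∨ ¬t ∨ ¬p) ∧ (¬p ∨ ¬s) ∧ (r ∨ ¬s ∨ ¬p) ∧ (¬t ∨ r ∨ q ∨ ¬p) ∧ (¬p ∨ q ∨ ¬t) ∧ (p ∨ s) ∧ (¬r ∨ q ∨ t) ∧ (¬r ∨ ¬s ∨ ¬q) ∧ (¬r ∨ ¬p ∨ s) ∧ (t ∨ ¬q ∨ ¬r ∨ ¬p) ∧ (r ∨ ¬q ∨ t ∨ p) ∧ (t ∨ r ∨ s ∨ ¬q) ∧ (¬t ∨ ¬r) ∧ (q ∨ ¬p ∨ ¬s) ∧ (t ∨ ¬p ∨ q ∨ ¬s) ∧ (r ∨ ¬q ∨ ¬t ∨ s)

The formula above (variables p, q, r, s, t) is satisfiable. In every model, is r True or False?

Suppose r = True.
Unit clause (¬t) forces t = False.
Unit clause (q) forces q = True.
Unit clause (¬s) forces s = False.
Unit clause (p) forces p = True.
Now (¬p) is unsatisfied and unit — conflict.
So every satisfying assignment has r = False.

False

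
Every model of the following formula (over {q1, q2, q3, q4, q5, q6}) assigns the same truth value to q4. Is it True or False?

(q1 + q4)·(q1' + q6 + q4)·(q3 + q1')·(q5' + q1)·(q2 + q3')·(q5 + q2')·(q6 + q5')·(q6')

True

Suppose q4 = 0.
Unit clause (q1) forces q1 = 1.
Unit clause (q6) forces q6 = 1.
But (q6') is also a unit clause — contradiction.
So every satisfying assignment has q4 = True.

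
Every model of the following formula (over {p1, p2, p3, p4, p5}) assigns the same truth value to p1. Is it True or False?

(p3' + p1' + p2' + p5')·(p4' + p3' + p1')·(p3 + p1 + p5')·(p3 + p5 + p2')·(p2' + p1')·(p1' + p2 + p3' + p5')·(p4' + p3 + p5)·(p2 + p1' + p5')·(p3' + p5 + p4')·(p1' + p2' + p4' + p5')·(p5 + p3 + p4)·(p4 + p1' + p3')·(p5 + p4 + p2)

False

Suppose p1 = 1.
The clause (p2') is unit, so p2 = 0.
The clause (p5') is unit, so p5 = 0.
The clause (p4) is unit, so p4 = 1.
The clause (p3') is unit, so p3 = 0.
But (p3) is also a unit clause — contradiction.
So every satisfying assignment has p1 = False.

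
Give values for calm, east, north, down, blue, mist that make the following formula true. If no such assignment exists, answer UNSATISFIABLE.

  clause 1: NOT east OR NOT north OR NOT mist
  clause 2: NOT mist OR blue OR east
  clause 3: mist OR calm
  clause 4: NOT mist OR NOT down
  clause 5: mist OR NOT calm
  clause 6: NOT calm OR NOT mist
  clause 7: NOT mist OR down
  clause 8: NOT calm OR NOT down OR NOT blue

Try mist = true.
The clause (NOT down) is unit, so down = false.
That conflicts with the unit clause (down).
So mist must be the other value — set mist = false.
The clause (calm) is unit, so calm = true.
That conflicts with the unit clause (NOT calm).
Both values of mist lead to a conflict.

UNSATISFIABLE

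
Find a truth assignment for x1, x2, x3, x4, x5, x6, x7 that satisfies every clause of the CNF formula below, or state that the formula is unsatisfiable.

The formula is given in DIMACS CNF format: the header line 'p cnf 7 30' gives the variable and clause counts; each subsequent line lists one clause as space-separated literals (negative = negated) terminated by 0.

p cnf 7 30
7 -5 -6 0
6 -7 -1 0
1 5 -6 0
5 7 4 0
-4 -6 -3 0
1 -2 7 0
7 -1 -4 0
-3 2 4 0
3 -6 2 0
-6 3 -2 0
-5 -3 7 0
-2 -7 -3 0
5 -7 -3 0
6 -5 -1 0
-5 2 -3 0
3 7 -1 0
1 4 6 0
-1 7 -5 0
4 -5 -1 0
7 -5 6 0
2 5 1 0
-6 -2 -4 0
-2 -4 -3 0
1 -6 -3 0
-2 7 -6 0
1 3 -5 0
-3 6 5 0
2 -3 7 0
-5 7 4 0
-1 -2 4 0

x1 ↦ False, x2 ↦ True, x3 ↦ False, x4 ↦ True, x5 ↦ False, x6 ↦ False, x7 ↦ True

Branch on x7: set x7 = True.
Branch on x6: set x6 = False.
Unit clause (¬x1) forces x1 = False.
Unit clause (x4) forces x4 = True.
Branch on x2: set x2 = True.
Unit clause (¬x3) forces x3 = False.
Unit clause (¬x5) forces x5 = False.
Every clause now holds.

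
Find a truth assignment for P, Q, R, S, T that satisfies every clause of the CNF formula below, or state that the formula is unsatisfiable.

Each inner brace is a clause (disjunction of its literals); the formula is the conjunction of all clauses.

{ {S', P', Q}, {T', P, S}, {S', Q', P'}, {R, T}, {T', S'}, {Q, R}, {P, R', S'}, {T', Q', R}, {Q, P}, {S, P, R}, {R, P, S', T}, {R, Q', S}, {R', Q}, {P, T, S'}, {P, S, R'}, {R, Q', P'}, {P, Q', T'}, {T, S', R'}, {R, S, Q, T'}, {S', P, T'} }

P: 1, Q: 1, R: 1, S: 0, T: 1

Suppose R = 1.
From the singleton clause (Q), Q = 1.
Suppose S = 0.
From the singleton clause (P), P = 1.
Every clause is now satisfied; T is unconstrained.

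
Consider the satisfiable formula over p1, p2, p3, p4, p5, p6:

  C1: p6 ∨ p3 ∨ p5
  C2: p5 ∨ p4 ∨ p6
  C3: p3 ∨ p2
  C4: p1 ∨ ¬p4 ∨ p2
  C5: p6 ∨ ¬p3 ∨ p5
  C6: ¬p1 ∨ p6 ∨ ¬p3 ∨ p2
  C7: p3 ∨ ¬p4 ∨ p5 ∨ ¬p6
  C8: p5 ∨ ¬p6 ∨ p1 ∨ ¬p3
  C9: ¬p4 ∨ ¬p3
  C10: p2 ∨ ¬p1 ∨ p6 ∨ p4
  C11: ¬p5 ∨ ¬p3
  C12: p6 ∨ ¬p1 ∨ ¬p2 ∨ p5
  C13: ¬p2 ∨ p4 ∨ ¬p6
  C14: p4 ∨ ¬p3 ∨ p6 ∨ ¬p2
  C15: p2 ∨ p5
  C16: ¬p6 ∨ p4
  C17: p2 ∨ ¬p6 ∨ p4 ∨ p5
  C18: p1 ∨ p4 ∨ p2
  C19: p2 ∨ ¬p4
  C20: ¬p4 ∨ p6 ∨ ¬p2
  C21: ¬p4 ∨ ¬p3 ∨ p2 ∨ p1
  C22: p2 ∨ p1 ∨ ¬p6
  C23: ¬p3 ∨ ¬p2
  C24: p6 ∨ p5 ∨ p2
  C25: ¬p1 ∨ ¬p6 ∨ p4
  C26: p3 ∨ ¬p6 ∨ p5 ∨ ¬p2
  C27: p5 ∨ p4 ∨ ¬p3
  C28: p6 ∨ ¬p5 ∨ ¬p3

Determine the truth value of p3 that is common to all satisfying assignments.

False

Suppose p3 = True.
The clause (¬p4) is unit, so p4 = False.
The clause (¬p5) is unit, so p5 = False.
Now (p5) is unsatisfied and unit — conflict.
So every satisfying assignment has p3 = False.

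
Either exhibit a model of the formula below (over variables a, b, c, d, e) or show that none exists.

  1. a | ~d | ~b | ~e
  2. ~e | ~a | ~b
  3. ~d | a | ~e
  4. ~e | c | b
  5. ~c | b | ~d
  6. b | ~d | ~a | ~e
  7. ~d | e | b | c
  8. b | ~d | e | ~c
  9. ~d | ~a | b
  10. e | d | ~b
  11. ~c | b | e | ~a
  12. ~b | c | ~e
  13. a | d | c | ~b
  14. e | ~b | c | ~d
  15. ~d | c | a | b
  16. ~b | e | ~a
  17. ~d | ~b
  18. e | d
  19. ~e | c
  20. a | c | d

Case d = 0:
Unit clause (e) forces e = 1.
Unit clause (c) forces c = 1.
Case a = 1:
Unit clause (~b) forces b = 0.
All clauses are satisfied.

a: 1; b: 0; c: 1; d: 0; e: 1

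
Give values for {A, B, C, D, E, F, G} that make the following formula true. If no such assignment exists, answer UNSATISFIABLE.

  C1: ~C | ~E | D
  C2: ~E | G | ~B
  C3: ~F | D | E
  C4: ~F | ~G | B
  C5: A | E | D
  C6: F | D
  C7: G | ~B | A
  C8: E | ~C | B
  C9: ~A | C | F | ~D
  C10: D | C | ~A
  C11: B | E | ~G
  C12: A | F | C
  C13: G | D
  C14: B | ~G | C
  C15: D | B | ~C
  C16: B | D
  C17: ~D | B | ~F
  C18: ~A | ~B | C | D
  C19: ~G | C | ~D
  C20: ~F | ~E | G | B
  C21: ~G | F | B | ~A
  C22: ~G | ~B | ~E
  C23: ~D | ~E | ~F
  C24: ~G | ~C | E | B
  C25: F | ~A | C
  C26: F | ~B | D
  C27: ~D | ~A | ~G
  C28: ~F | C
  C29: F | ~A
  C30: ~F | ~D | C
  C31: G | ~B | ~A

Suppose F = 0.
The clause (D) is unit, so D = 1.
The clause (~A) is unit, so A = 0.
The clause (C) is unit, so C = 1.
Suppose G = 0.
The clause (~B) is unit, so B = 0.
The clause (E) is unit, so E = 1.
All clauses are satisfied.

A ↦ 0; B ↦ 0; C ↦ 1; D ↦ 1; E ↦ 1; F ↦ 0; G ↦ 0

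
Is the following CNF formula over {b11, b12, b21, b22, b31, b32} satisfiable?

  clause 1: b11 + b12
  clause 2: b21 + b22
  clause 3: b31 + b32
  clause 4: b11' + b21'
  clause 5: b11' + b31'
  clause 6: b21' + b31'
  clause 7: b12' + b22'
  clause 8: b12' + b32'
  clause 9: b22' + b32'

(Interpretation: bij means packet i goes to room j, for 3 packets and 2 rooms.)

Try b11 = 1.
The clause (b21') is unit, so b21 = 0.
The clause (b22) is unit, so b22 = 1.
The clause (b31') is unit, so b31 = 0.
The clause (b32) is unit, so b32 = 1.
Now (b32') is unsatisfied and unit — conflict.
That branch fails; take b11 = 0 instead.
The clause (b12) is unit, so b12 = 1.
The clause (b22') is unit, so b22 = 0.
The clause (b21) is unit, so b21 = 1.
The clause (b31') is unit, so b31 = 0.
The clause (b32) is unit, so b32 = 1.
Now (b32') is unsatisfied and unit — conflict.
Neither b11 = 1 nor b11 = 0 works.
No assignment satisfies every clause.

No, unsatisfiable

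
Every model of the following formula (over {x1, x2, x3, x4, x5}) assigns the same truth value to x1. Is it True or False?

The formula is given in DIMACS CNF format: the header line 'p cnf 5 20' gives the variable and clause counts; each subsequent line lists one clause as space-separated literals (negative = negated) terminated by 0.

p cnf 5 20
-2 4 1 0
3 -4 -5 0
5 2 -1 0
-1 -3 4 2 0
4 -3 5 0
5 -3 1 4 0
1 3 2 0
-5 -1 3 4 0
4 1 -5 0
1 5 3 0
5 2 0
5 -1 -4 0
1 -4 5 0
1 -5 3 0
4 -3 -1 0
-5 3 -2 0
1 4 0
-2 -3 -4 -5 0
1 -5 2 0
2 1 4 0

Suppose x1 = False.
Unit clause (x4) forces x4 = True.
Unit clause (x5) forces x5 = True.
Unit clause (x3) forces x3 = True.
Unit clause (¬x2) forces x2 = False.
Now (x2) is unsatisfied and unit — conflict.
So every satisfying assignment has x1 = True.

True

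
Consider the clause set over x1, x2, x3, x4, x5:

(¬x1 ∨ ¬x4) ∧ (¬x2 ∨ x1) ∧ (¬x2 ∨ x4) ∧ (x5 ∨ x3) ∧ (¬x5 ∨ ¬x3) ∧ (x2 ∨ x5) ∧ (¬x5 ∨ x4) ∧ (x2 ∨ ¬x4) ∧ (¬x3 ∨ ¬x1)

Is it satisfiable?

Unsatisfiable

Try x1 = False.
The clause (¬x2) is unit, so x2 = False.
The clause (x5) is unit, so x5 = True.
The clause (¬x3) is unit, so x3 = False.
The clause (x4) is unit, so x4 = True.
That conflicts with the unit clause (¬x4).
That branch fails; take x1 = True instead.
The clause (¬x4) is unit, so x4 = False.
The clause (¬x2) is unit, so x2 = False.
The clause (x5) is unit, so x5 = True.
That conflicts with the unit clause (¬x5).
Either choice for x1 ends in contradiction.
No assignment satisfies every clause.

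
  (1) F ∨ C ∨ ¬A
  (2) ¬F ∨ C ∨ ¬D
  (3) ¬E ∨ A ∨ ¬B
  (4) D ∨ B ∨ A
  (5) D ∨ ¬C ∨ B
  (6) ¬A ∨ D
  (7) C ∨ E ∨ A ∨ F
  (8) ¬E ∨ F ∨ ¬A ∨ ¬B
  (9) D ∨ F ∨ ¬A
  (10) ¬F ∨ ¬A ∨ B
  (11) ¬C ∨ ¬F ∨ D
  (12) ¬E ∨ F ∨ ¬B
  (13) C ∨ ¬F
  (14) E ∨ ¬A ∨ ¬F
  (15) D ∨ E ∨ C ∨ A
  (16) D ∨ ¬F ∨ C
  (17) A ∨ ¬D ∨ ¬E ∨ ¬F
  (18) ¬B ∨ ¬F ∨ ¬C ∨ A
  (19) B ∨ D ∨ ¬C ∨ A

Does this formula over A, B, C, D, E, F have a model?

Yes, satisfiable

Try A = True.
Unit clause (D) forces D = True.
Try F = True.
Unit clause (C) forces C = True.
Unit clause (B) forces B = True.
Unit clause (E) forces E = True.
This assignment satisfies each clause.
A satisfying assignment: A=True, B=True, C=True, D=True, E=True, F=True.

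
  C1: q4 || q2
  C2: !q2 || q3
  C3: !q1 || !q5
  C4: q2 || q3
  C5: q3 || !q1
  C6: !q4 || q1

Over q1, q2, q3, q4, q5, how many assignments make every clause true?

5

There are 2^5 = 32 truth assignments over (q1, q2, q3, q4, q5).
Split on q3. With q3 = true, the clauses containing q3 are satisfied and !q3 drops from the rest; 5 of the 2^4 = 16 assignments to the other variables satisfy what remains.
With q3 = false, by the same count on the reduced clause set, 0 assignments work.
Total: 5 + 0 = 5.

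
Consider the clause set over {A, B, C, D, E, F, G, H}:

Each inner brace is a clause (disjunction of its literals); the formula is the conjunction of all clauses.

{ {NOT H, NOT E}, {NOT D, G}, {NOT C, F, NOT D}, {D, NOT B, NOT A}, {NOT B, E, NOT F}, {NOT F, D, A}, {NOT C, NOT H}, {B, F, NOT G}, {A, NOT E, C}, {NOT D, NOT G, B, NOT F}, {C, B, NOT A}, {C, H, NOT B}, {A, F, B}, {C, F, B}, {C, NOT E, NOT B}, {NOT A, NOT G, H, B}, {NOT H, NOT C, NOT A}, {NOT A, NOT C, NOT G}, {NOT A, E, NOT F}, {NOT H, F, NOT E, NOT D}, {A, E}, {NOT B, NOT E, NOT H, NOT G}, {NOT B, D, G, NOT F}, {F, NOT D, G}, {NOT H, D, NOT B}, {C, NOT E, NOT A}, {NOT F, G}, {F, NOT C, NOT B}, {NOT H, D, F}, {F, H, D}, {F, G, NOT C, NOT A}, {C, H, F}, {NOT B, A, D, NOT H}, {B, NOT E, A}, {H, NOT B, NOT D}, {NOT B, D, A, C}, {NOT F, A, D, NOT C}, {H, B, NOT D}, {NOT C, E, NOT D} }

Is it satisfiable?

Branch on H: set H = true.
Unit clause (NOT E) forces E = false.
Unit clause (NOT C) forces C = false.
Unit clause (A) forces A = true.
Unit clause (B) forces B = true.
Unit clause (D) forces D = true.
Unit clause (G) forces G = true.
Unit clause (NOT F) forces F = false.
This assignment satisfies each clause.
A satisfying assignment: A ↦ true; B ↦ true; C ↦ false; D ↦ true; E ↦ false; F ↦ false; G ↦ true; H ↦ true.

Yes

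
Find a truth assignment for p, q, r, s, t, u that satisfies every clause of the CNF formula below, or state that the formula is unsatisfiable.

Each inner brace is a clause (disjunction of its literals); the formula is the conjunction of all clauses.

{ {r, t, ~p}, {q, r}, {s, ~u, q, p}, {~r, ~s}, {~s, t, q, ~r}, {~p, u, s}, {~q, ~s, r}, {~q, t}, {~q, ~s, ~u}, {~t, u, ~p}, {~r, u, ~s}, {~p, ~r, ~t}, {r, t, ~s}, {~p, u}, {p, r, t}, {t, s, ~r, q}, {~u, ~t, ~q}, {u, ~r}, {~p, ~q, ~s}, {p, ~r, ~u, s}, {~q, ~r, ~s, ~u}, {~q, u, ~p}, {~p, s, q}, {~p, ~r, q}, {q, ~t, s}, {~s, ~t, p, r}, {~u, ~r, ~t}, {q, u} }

Suppose q = 1.
Unit clause (t) forces t = 1.
Unit clause (~u) forces u = 0.
Unit clause (~p) forces p = 0.
Unit clause (~r) forces r = 0.
Unit clause (~s) forces s = 0.
This assignment satisfies each clause.

p=0, q=1, r=0, s=0, t=1, u=0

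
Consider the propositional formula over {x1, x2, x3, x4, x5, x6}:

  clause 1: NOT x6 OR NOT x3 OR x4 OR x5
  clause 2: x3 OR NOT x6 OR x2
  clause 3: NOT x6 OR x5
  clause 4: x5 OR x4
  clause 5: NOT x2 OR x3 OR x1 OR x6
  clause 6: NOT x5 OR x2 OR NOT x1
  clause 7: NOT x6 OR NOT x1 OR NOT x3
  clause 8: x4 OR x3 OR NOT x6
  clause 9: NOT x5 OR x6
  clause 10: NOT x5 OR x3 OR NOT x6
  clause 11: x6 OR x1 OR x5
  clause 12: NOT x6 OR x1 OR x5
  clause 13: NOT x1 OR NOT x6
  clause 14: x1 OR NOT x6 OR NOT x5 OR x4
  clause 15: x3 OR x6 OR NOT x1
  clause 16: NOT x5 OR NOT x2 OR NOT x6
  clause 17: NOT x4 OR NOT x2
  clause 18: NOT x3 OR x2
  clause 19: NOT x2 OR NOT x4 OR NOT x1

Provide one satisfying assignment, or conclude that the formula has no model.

UNSATISFIABLE

Branch on x6: set x6 = false.
The clause (NOT x5) is unit, so x5 = false.
The clause (x4) is unit, so x4 = true.
The clause (x1) is unit, so x1 = true.
The clause (x3) is unit, so x3 = true.
The clause (NOT x2) is unit, so x2 = false.
That conflicts with the unit clause (x2).
So x6 must be the other value — set x6 = true.
The clause (x5) is unit, so x5 = true.
The clause (x3) is unit, so x3 = true.
The clause (NOT x1) is unit, so x1 = false.
The clause (x4) is unit, so x4 = true.
The clause (NOT x2) is unit, so x2 = false.
That conflicts with the unit clause (x2).
Neither x6 = true nor x6 = false works.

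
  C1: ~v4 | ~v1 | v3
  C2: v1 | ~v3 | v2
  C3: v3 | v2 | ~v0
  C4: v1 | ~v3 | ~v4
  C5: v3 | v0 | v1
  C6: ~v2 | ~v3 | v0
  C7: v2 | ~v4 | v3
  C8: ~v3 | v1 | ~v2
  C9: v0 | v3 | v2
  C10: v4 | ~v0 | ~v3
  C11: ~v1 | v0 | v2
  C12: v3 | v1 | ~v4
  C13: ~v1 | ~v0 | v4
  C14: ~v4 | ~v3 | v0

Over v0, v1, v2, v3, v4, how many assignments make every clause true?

There are 2^5 = 32 truth assignments over (v0, v1, v2, v3, v4).
Split on v0. With v0 = 1, the clauses containing v0 are satisfied and ~v0 drops from the rest; 3 of the 2^4 = 16 assignments to the other variables satisfy what remains.
With v0 = 0, by the same count on the reduced clause set, 1 assignment works.
Total: 3 + 1 = 4.

4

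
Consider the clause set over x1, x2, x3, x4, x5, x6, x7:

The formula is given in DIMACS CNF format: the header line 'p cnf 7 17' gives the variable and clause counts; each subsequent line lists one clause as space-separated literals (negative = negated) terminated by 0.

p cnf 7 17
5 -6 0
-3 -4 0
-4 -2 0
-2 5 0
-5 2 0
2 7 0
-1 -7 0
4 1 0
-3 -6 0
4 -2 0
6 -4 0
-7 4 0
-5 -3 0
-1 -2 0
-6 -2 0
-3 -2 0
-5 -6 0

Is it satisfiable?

Unsatisfiable

Suppose x5 = True.
(x2) alone gives x2 = True.
(¬x4) alone gives x4 = False.
That conflicts with the unit clause (x4).
Undo x5 and try x5 = False.
(¬x6) alone gives x6 = False.
(¬x2) alone gives x2 = False.
(x7) alone gives x7 = True.
(¬x1) alone gives x1 = False.
(x4) alone gives x4 = True.
That conflicts with the unit clause (¬x4).
Both values of x5 lead to a conflict.
No assignment satisfies every clause.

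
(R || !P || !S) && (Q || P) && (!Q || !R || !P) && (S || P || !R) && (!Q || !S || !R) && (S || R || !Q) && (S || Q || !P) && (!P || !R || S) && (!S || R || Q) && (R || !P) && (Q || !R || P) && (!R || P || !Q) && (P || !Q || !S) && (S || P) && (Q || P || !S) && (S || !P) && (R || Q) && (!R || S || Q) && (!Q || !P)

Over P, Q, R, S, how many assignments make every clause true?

There are 2^4 = 16 truth assignments over (P, Q, R, S).
Check each against the 19 clauses (columns in the order P, Q, R, S):
  F F F F  ✗ fails (Q || P)
  F F F T  ✗ fails (Q || P)
  F F T F  ✗ fails (Q || P)
  F F T T  ✗ fails (Q || P)
  F T F F  ✗ fails (S || R || !Q)
  F T F T  ✗ fails (P || !Q || !S)
  F T T F  ✗ fails (S || P || !R)
  F T T T  ✗ fails (!Q || !S || !R)
  T F F F  ✗ fails (S || Q || !P)
  T F F T  ✗ fails (R || !P || !S)
  T F T F  ✗ fails (S || Q || !P)
  T F T T  ✓ satisfies all
  T T F F  ✗ fails (S || R || !Q)
  T T F T  ✗ fails (R || !P || !S)
  T T T F  ✗ fails (!Q || !R || !P)
  T T T T  ✗ fails (!Q || !R || !P)
1 of the 16 rows is a model.

1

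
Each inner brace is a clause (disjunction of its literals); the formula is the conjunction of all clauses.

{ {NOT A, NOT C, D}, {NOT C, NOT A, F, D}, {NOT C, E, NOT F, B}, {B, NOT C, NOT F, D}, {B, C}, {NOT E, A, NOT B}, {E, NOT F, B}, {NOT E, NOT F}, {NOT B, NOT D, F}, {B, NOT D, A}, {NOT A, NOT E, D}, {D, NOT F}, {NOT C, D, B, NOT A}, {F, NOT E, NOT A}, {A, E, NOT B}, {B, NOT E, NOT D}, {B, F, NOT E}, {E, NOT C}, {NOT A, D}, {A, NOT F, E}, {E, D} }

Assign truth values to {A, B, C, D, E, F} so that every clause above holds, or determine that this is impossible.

A: true,  B: true,  C: false,  D: true,  E: false,  F: true

Suppose B = true.
Suppose E = false.
From the singleton clause (A), A = true.
From the singleton clause (NOT C), C = false.
From the singleton clause (D), D = true.
From the singleton clause (F), F = true.
This assignment satisfies each clause.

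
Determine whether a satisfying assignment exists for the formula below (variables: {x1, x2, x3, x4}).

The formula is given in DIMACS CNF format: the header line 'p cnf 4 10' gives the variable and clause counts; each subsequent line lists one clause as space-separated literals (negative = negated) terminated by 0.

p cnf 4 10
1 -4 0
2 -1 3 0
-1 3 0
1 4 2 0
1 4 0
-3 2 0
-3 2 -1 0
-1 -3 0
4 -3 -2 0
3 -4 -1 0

Case x1 = True:
From the singleton clause (x3), x3 = True.
Now (¬x3) is unsatisfied and unit — conflict.
That branch fails; take x1 = False instead.
From the singleton clause (¬x4), x4 = False.
Now (x4) is unsatisfied and unit — conflict.
Neither x1 = True nor x1 = False works.
No assignment satisfies every clause.

Unsatisfiable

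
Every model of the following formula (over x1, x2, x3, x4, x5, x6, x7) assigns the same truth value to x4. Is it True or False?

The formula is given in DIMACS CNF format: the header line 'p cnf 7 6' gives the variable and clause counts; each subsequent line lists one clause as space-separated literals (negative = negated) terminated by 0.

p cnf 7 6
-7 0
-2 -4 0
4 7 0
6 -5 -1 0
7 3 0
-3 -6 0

True

Suppose x4 = False.
The clause (¬x7) is unit, so x7 = False.
That conflicts with the unit clause (x7).
So every satisfying assignment has x4 = True.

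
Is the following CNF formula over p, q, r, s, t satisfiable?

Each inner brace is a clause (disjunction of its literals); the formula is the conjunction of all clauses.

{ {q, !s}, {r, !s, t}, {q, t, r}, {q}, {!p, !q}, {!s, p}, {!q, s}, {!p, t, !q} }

Unit clause (q) forces q = true.
Unit clause (!p) forces p = false.
Unit clause (!s) forces s = false.
But (s) is also a unit clause — contradiction.
No assignment satisfies every clause.

No, unsatisfiable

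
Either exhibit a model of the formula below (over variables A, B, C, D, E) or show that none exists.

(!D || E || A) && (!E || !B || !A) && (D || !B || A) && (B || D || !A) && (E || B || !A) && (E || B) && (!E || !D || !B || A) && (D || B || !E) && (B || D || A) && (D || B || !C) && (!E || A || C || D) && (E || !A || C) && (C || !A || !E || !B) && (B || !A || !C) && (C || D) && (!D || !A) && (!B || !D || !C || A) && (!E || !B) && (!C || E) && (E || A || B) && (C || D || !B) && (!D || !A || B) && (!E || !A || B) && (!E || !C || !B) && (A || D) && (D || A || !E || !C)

Branch on E: set E = true.
(!B) alone gives B = false.
(D) alone gives D = true.
(!A) alone gives A = false.
No clause remains; C is free.

A=false; B=false; C=false; D=true; E=true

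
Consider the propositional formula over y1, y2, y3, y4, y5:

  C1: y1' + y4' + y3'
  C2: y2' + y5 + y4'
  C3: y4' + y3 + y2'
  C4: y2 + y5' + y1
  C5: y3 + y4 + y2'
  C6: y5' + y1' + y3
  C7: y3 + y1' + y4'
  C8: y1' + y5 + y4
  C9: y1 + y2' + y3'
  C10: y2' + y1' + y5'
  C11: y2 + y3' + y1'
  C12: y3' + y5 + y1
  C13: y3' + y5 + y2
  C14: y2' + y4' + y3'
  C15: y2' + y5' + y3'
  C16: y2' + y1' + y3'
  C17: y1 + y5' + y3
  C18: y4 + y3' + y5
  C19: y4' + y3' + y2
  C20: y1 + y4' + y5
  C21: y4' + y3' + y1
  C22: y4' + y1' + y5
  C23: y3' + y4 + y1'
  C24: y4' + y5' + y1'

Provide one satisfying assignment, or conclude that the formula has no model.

y1=0,  y2=0,  y3=0,  y4=0,  y5=0

Case y1 = 0:
Case y2 = 0:
The clause (y5') is unit, so y5 = 0.
The clause (y3') is unit, so y3 = 0.
The clause (y4') is unit, so y4 = 0.
All clauses are satisfied.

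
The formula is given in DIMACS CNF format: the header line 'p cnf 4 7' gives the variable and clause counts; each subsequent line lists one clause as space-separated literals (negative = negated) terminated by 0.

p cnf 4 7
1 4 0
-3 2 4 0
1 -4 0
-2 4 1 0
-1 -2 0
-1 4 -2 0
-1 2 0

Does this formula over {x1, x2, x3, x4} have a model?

No, unsatisfiable

Branch on x1: set x1 = True.
Unit clause (¬x2) forces x2 = False.
Now (x2) is unsatisfied and unit — conflict.
That branch fails; take x1 = False instead.
Unit clause (x4) forces x4 = True.
Now (¬x4) is unsatisfied and unit — conflict.
Either choice for x1 ends in contradiction.
No assignment satisfies every clause.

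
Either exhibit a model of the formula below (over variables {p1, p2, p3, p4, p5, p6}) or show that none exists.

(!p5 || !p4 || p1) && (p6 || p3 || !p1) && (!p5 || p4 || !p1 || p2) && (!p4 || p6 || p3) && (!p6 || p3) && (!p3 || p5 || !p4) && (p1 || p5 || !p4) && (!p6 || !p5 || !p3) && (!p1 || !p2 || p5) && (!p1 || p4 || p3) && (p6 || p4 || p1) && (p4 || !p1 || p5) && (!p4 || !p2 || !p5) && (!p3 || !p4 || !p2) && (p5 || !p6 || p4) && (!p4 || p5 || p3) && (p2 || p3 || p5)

p1 ↦ true,  p2 ↦ true,  p3 ↦ true,  p4 ↦ false,  p5 ↦ true,  p6 ↦ false

Branch on p6: set p6 = false.
Branch on p3: set p3 = true.
Branch on p5: set p5 = true.
Branch on p4: set p4 = false.
From the singleton clause (p1), p1 = true.
From the singleton clause (p2), p2 = true.
This assignment satisfies each clause.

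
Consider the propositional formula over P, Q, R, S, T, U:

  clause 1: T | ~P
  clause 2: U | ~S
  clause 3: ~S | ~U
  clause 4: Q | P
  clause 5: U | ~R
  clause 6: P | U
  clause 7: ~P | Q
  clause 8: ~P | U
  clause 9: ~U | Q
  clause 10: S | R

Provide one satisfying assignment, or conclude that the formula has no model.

Case T = 0:
The clause (~P) is unit, so P = 0.
The clause (Q) is unit, so Q = 1.
The clause (U) is unit, so U = 1.
The clause (~S) is unit, so S = 0.
The clause (R) is unit, so R = 1.
This assignment satisfies each clause.

P=0,  Q=1,  R=1,  S=0,  T=0,  U=1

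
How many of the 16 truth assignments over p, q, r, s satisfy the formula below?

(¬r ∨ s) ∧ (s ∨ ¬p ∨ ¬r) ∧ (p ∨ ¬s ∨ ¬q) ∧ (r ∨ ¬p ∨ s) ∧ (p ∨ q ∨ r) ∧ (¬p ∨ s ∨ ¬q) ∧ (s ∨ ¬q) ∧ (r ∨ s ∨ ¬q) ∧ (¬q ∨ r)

There are 2^4 = 16 truth assignments over (p, q, r, s).
Check each against the 9 clauses (columns in the order p, q, r, s):
  F F F F  ✗ fails (p ∨ q ∨ r)
  F F F T  ✗ fails (p ∨ q ∨ r)
  F F T F  ✗ fails (¬r ∨ s)
  F F T T  ✓ satisfies all
  F T F F  ✗ fails (s ∨ ¬q)
  F T F T  ✗ fails (p ∨ ¬s ∨ ¬q)
  F T T F  ✗ fails (¬r ∨ s)
  F T T T  ✗ fails (p ∨ ¬s ∨ ¬q)
  T F F F  ✗ fails (r ∨ ¬p ∨ s)
  T F F T  ✓ satisfies all
  T F T F  ✗ fails (¬r ∨ s)
  T F T T  ✓ satisfies all
  T T F F  ✗ fails (r ∨ ¬p ∨ s)
  T T F T  ✗ fails (¬q ∨ r)
  T T T F  ✗ fails (¬r ∨ s)
  T T T T  ✓ satisfies all
4 of the 16 rows are models.

4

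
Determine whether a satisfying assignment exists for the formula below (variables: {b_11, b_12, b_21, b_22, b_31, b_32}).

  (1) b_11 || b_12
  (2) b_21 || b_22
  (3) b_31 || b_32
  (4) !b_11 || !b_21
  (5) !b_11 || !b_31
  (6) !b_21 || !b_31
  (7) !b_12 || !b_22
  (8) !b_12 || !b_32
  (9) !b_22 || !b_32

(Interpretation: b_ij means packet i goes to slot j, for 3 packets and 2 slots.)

Unsatisfiable

Try b_11 = true.
(!b_21) alone gives b_21 = false.
(b_22) alone gives b_22 = true.
(!b_31) alone gives b_31 = false.
(b_32) alone gives b_32 = true.
But (!b_32) is also a unit clause — contradiction.
Backtrack on b_11: now try b_11 = false.
(b_12) alone gives b_12 = true.
(!b_22) alone gives b_22 = false.
(b_21) alone gives b_21 = true.
(!b_31) alone gives b_31 = false.
(b_32) alone gives b_32 = true.
But (!b_32) is also a unit clause — contradiction.
Both values of b_11 lead to a conflict.
No assignment satisfies every clause.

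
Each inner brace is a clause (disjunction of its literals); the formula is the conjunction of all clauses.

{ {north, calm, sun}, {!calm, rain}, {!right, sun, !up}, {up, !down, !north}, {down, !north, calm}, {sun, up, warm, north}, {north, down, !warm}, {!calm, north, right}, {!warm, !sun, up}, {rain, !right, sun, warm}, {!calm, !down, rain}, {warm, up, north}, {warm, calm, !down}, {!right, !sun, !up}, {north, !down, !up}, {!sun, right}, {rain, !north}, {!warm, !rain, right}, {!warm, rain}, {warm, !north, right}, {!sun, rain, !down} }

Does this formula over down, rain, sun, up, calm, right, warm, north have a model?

Yes

Branch on calm: set calm = true.
The clause (rain) is unit, so rain = true.
Branch on north: set north = true.
Branch on up: set up = false.
The clause (!down) is unit, so down = false.
Branch on warm: set warm = true.
The clause (!sun) is unit, so sun = false.
The clause (right) is unit, so right = true.
Every clause now holds.
A satisfying assignment: down: false; rain: true; sun: false; up: false; calm: true; right: true; warm: true; north: true.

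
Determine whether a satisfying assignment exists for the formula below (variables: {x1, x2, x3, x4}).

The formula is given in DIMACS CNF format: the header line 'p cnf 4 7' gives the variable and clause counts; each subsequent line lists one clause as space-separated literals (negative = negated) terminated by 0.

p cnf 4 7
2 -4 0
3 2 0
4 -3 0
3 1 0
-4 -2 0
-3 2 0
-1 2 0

Satisfiable

Try x2 = True.
The clause (¬x4) is unit, so x4 = False.
The clause (¬x3) is unit, so x3 = False.
The clause (x1) is unit, so x1 = True.
All clauses are satisfied.
A satisfying assignment: x1 ↦ True; x2 ↦ True; x3 ↦ False; x4 ↦ False.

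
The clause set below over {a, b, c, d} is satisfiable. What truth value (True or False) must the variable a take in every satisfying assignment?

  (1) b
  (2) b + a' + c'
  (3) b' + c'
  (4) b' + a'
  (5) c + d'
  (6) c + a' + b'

Suppose a = 1.
From the singleton clause (b), b = 1.
But (b') is also a unit clause — contradiction.
So every satisfying assignment has a = False.

False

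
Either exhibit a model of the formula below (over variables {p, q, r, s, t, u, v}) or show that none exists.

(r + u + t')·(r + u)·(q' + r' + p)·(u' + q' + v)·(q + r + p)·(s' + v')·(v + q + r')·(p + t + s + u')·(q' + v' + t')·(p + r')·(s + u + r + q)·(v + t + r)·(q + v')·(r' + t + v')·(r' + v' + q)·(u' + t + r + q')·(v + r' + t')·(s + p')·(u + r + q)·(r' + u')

Suppose r = 1.
From the singleton clause (p), p = 1.
From the singleton clause (s), s = 1.
From the singleton clause (v'), v = 0.
From the singleton clause (q), q = 1.
From the singleton clause (u'), u = 0.
From the singleton clause (t'), t = 0.
All clauses are satisfied.

p: 1, q: 1, r: 1, s: 1, t: 0, u: 0, v: 0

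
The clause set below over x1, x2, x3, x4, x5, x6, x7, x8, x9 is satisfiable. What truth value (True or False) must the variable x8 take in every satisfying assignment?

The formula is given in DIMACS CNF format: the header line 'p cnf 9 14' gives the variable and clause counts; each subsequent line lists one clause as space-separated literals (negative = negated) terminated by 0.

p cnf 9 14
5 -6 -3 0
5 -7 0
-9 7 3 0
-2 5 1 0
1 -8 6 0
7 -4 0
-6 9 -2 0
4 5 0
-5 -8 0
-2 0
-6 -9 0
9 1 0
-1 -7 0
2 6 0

Suppose x8 = True.
The clause (¬x5) is unit, so x5 = False.
The clause (¬x7) is unit, so x7 = False.
The clause (¬x4) is unit, so x4 = False.
But (x4) is also a unit clause — contradiction.
So every satisfying assignment has x8 = False.

False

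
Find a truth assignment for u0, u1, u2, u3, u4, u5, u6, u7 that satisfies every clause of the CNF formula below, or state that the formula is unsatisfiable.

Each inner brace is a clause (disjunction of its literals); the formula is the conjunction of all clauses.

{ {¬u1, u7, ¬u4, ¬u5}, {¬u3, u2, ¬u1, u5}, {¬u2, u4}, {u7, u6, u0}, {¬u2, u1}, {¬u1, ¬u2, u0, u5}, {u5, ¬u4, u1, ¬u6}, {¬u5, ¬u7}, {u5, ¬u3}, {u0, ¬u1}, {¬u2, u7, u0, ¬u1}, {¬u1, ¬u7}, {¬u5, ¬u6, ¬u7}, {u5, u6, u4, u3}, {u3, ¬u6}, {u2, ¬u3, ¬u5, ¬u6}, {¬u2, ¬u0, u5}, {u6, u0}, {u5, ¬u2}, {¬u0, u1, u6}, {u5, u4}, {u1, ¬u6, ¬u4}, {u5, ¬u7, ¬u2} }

Try u2 = False.
Try u5 = True.
From the singleton clause (¬u7), u7 = False.
Try u1 = True.
From the singleton clause (¬u4), u4 = False.
From the singleton clause (u0), u0 = True.
Try u3 = False.
From the singleton clause (¬u6), u6 = False.
Every clause now holds.

u0 ↦ True; u1 ↦ True; u2 ↦ False; u3 ↦ False; u4 ↦ False; u5 ↦ True; u6 ↦ False; u7 ↦ False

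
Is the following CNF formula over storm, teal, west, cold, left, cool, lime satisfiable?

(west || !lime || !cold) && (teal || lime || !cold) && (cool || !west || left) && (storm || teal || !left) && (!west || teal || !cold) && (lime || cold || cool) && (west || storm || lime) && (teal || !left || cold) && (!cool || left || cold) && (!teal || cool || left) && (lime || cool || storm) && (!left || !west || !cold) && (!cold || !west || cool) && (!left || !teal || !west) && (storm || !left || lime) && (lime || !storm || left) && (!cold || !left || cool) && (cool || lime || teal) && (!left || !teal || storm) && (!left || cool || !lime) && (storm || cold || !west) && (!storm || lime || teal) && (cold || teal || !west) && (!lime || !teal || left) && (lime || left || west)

Try west = false.
Try lime = true.
(!cold) alone gives cold = false.
Try teal = true.
(left) alone gives left = true.
(storm) alone gives storm = true.
(cool) alone gives cool = true.
Every clause now holds.
A satisfying assignment: storm=true, teal=true, west=false, cold=false, left=true, cool=true, lime=true.

Satisfiable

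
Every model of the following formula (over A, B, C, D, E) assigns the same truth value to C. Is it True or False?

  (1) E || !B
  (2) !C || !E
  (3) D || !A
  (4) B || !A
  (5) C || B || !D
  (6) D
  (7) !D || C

True

Suppose C = false.
(D) alone gives D = true.
Now (!D) is unsatisfied and unit — conflict.
So every satisfying assignment has C = True.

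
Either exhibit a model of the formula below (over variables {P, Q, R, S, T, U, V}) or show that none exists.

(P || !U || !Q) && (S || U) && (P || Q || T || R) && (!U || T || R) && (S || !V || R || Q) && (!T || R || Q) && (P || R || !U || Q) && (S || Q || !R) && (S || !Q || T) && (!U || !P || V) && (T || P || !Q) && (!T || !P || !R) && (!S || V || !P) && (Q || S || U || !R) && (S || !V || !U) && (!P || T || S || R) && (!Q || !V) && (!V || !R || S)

Suppose S = true.
Suppose V = true.
(!Q) alone gives Q = false.
Suppose T = false.
Suppose P = false.
(R) alone gives R = true.
Every clause is now satisfied; U is unconstrained.

P ↦ false,  Q ↦ false,  R ↦ true,  S ↦ true,  T ↦ false,  U ↦ true,  V ↦ true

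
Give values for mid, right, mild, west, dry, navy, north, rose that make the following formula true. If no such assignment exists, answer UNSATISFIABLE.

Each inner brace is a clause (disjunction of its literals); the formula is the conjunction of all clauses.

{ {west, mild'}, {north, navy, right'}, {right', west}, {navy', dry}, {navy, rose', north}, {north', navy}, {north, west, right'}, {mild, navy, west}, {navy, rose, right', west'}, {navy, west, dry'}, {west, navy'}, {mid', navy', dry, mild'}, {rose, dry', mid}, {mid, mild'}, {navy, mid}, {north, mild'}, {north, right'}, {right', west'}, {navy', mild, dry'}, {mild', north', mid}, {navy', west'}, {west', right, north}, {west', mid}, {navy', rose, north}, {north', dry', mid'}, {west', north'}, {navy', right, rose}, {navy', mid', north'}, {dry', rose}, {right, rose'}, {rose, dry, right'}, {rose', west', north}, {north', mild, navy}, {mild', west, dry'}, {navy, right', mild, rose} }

Suppose west = 1.
(right') alone gives right = 0.
(navy') alone gives navy = 0.
(north') alone gives north = 0.
But (north) is also a unit clause — contradiction.
So west must be the other value — set west = 0.
(mild') alone gives mild = 0.
(right') alone gives right = 0.
(navy) alone gives navy = 1.
But (navy') is also a unit clause — contradiction.
Either choice for west ends in contradiction.

UNSATISFIABLE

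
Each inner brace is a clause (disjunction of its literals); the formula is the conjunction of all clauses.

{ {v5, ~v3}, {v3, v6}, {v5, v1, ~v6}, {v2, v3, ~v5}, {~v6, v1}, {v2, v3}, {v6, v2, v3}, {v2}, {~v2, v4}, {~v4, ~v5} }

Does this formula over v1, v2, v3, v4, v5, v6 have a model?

From the singleton clause (v2), v2 = 1.
From the singleton clause (v4), v4 = 1.
From the singleton clause (~v5), v5 = 0.
From the singleton clause (~v3), v3 = 0.
From the singleton clause (v6), v6 = 1.
From the singleton clause (v1), v1 = 1.
This assignment satisfies each clause.
A satisfying assignment: v1 ↦ 1, v2 ↦ 1, v3 ↦ 0, v4 ↦ 1, v5 ↦ 0, v6 ↦ 1.

Yes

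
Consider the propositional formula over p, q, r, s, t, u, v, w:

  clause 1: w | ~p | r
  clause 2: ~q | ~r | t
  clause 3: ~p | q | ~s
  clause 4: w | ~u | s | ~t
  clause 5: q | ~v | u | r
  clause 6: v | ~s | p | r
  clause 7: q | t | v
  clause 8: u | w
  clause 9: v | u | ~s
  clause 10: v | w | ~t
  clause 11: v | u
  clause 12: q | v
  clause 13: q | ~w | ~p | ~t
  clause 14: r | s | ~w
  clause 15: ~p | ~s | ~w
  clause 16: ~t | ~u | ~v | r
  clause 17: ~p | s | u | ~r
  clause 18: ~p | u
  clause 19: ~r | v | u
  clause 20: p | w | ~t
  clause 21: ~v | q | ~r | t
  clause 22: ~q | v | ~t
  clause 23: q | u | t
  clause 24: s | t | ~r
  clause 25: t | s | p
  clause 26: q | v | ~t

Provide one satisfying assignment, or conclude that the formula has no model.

Try u = 1.
Try q = 1.
Try r = 1.
Unit clause (t) forces t = 1.
Unit clause (v) forces v = 1.
Try w = 1.
Try p = 0.
All clauses hold; s can take either value.

p ↦ 0, q ↦ 1, r ↦ 1, s ↦ 0, t ↦ 1, u ↦ 1, v ↦ 1, w ↦ 1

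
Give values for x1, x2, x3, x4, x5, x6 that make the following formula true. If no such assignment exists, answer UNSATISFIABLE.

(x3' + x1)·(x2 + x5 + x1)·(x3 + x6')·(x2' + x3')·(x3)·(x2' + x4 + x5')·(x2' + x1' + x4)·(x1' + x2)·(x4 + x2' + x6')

From the singleton clause (x3), x3 = 1.
From the singleton clause (x1), x1 = 1.
From the singleton clause (x2'), x2 = 0.
But (x2) is also a unit clause — contradiction.

UNSATISFIABLE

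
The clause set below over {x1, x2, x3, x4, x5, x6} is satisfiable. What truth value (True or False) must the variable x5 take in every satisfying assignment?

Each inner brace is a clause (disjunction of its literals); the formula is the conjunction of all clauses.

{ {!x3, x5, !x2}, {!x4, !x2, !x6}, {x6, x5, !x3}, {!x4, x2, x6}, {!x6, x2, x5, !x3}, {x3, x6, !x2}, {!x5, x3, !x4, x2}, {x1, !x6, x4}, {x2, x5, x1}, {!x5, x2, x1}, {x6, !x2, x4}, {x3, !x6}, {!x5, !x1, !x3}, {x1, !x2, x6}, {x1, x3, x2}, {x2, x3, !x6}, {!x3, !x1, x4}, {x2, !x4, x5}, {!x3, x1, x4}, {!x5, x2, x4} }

False

Suppose x5 = true.
Branch on x2: set x2 = true.
Branch on x4: set x4 = false.
From the singleton clause (x6), x6 = true.
From the singleton clause (x1), x1 = true.
From the singleton clause (x3), x3 = true.
But (!x3) is also a unit clause — contradiction.
Undo x4 and try x4 = true.
From the singleton clause (!x6), x6 = false.
From the singleton clause (x3), x3 = true.
From the singleton clause (!x1), x1 = false.
But (x1) is also a unit clause — contradiction.
Both values of x4 lead to a conflict.
Undo x2 and try x2 = false.
From the singleton clause (x1), x1 = true.
From the singleton clause (!x3), x3 = false.
From the singleton clause (!x4), x4 = false.
But (x4) is also a unit clause — contradiction.
Both values of x2 lead to a conflict.
So every satisfying assignment has x5 = False.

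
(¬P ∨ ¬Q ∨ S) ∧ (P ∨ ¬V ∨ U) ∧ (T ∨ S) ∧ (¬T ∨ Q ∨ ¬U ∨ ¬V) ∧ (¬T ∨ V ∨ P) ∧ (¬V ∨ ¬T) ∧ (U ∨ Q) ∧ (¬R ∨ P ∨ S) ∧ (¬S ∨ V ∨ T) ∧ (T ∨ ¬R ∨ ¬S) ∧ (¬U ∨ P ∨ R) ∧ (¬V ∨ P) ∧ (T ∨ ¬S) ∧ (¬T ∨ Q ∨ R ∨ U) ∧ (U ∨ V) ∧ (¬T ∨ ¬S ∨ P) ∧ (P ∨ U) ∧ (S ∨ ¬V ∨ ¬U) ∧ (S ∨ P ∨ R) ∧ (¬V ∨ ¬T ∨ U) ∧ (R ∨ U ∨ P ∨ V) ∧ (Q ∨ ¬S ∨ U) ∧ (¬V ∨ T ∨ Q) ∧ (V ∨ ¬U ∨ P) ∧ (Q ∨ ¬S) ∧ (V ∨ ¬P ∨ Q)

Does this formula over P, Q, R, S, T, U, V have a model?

Branch on T: set T = True.
Unit clause (¬V) forces V = False.
Unit clause (P) forces P = True.
Unit clause (U) forces U = True.
Unit clause (Q) forces Q = True.
Unit clause (S) forces S = True.
No clause remains; R is free.
A satisfying assignment: P: True,  Q: True,  R: True,  S: True,  T: True,  U: True,  V: False.

Satisfiable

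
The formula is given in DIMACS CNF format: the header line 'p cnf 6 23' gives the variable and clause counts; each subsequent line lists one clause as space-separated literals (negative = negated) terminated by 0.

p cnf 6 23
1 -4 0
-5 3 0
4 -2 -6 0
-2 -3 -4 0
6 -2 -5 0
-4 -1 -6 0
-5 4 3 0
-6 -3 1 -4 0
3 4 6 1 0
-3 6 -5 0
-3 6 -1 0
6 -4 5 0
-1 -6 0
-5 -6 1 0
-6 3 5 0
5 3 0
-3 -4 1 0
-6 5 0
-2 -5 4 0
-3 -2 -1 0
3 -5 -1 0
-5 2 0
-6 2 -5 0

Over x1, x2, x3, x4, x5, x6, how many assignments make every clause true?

There are 2^6 = 64 truth assignments over (x1, x2, x3, x4, x5, x6).
Split on x3. With x3 = True, the clauses containing x3 are satisfied and ¬x3 drops from the rest; 2 of the 2^5 = 32 assignments to the other variables satisfy what remains.
With x3 = False, by the same count on the reduced clause set, 0 assignments work.
Total: 2 + 0 = 2.

2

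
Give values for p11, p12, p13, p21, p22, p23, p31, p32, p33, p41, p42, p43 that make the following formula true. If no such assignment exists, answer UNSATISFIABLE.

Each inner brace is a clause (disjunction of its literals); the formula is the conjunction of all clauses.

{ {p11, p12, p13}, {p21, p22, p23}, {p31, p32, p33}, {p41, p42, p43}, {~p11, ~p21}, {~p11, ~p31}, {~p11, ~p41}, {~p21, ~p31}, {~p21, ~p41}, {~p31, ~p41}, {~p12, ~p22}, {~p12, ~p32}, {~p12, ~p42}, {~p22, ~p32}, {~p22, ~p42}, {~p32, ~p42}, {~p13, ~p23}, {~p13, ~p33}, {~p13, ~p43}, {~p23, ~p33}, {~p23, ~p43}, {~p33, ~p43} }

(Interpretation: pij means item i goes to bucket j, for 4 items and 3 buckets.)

Try p11 = 0.
Try p12 = 1.
From the singleton clause (~p22), p22 = 0.
From the singleton clause (~p32), p32 = 0.
From the singleton clause (~p42), p42 = 0.
Try p21 = 1.
From the singleton clause (~p31), p31 = 0.
From the singleton clause (p33), p33 = 1.
From the singleton clause (~p41), p41 = 0.
From the singleton clause (p43), p43 = 1.
But (~p43) is also a unit clause — contradiction.
Undo p21 and try p21 = 0.
From the singleton clause (p23), p23 = 1.
From the singleton clause (~p13), p13 = 0.
From the singleton clause (~p33), p33 = 0.
From the singleton clause (p31), p31 = 1.
From the singleton clause (~p41), p41 = 0.
From the singleton clause (p43), p43 = 1.
But (~p43) is also a unit clause — contradiction.
Both values of p21 lead to a conflict.
Undo p12 and try p12 = 0.
From the singleton clause (p13), p13 = 1.
From the singleton clause (~p23), p23 = 0.
From the singleton clause (~p33), p33 = 0.
From the singleton clause (~p43), p43 = 0.
Try p21 = 1.
From the singleton clause (~p31), p31 = 0.
From the singleton clause (p32), p32 = 1.
From the singleton clause (~p41), p41 = 0.
From the singleton clause (p42), p42 = 1.
But (~p42) is also a unit clause — contradiction.
Undo p21 and try p21 = 0.
From the singleton clause (p22), p22 = 1.
From the singleton clause (~p32), p32 = 0.
From the singleton clause (p31), p31 = 1.
From the singleton clause (~p41), p41 = 0.
From the singleton clause (p42), p42 = 1.
But (~p42) is also a unit clause — contradiction.
Both values of p21 lead to a conflict.
Both values of p12 lead to a conflict.
Undo p11 and try p11 = 1.
From the singleton clause (~p21), p21 = 0.
From the singleton clause (~p31), p31 = 0.
From the singleton clause (~p41), p41 = 0.
Try p22 = 1.
From the singleton clause (~p12), p12 = 0.
From the singleton clause (~p32), p32 = 0.
From the singleton clause (p33), p33 = 1.
From the singleton clause (~p42), p42 = 0.
From the singleton clause (p43), p43 = 1.
But (~p43) is also a unit clause — contradiction.
Undo p22 and try p22 = 0.
From the singleton clause (p23), p23 = 1.
From the singleton clause (~p13), p13 = 0.
From the singleton clause (~p33), p33 = 0.
From the singleton clause (p32), p32 = 1.
From the singleton clause (~p12), p12 = 0.
From the singleton clause (~p42), p42 = 0.
From the singleton clause (p43), p43 = 1.
But (~p43) is also a unit clause — contradiction.
Both values of p22 lead to a conflict.
Both values of p11 lead to a conflict.

UNSATISFIABLE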